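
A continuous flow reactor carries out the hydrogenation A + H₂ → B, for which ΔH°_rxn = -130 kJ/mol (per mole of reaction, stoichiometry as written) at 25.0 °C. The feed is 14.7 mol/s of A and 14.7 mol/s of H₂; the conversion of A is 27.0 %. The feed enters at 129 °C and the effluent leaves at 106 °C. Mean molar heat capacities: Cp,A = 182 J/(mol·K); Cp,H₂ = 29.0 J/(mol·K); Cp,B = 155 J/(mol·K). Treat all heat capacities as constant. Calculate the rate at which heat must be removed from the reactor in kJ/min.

Q_out = 36300 kJ/min

Extent of reaction ξ = 0.270 × 14.7 = 3.969 mol/s
Reaction term: ξ·ΔH°_rxn = 3.969 × -130 = -515.97 kJ/s
Sensible, feed 129→25 °C: -322.58 kJ/s
Outlet flows (mol/s): A 10.731, H₂ 10.731, B 3.969
Sensible, products 25→106 °C: 233.23 kJ/s
Q = ΔH = -605.31 kJ/s = -605.31 kW
Heat removed = 36319 kJ/min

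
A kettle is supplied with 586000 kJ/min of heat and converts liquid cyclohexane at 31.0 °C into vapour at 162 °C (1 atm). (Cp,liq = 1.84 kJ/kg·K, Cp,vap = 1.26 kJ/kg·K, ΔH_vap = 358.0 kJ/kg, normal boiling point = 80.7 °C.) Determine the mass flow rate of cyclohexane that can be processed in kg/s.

Δh = 1.84×(80.7−31.0) + 358.0 + 1.26×(162−80.7) = 551.89 kJ/kg
Q = 586000 kJ/min = 9766.7 kJ/s = 9766.7 kJ/s
ṁ = Q/Δh = 9766.7 / 551.89 = 17.697 kg/s

ṁ = 17.7 kg/s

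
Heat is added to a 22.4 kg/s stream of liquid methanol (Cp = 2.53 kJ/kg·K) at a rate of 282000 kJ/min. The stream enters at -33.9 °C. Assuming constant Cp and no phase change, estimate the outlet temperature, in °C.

T_out = 49.0 °C

Q = 282000 kJ/min = 4700 kJ/s
ΔT = Q/(ṁ·Cp) = 4700/(22.4×2.53) = 82.933 K
T_out = -33.9 + 82.933 = 49.033 °C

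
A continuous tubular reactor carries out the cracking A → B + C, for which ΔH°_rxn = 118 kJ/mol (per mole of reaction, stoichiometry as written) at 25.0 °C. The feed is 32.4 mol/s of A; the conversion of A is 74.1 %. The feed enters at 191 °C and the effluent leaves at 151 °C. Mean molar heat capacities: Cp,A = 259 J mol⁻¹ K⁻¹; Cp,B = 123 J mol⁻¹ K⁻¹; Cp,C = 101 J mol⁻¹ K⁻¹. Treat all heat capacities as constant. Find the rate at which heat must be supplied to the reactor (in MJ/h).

Extent of reaction ξ = 0.741 × 32.4 = 24.008 mol/s
Reaction term: ξ·ΔH°_rxn = 24.008 × 118 = 2833 kJ/s
Sensible, feed 191→25 °C: -1393 kJ/s
Outlet flows (mol/s): A 8.3916, B 24.008, C 24.008
Sensible, products 25→151 °C: 951.46 kJ/s
Q = ΔH = 2391.5 kJ/s = 2391.5 kW
Heat supplied = 8609.2 MJ/h

Q_in = 8610 MJ/h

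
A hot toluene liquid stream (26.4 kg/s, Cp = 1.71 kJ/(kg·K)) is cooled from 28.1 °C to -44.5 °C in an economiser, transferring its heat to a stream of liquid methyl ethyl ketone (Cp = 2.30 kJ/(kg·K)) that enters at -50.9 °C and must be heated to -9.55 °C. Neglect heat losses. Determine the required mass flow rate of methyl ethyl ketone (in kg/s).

ṁ_c = 34.5 kg/s

Heat released by hot stream: Q = 26.4 × 1.71 × (28.1 − -44.5) = 3277.5 kJ/s
Energy balance on cold side (adiabatic exchanger): Q = ṁ_c·Cp_c·(T_c,out − T_c,in)
ṁ_c = 3277.5 / [2.30 × (-9.55 − -50.9)] = 34.461 kg/s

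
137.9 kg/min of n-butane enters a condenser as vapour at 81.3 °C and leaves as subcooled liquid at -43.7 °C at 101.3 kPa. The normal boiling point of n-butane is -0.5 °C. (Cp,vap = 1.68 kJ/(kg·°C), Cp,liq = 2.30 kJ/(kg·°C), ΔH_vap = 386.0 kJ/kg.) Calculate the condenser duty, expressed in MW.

vapour 81.3→-0.5 °C: -137.42 kJ/kg
condensation at -0.5 °C: -386 kJ/kg
liquid -0.5→-43.7 °C: -99.36 kJ/kg
Δh = -137.42 + -386 + -99.36 = -622.78 kJ/kg
Q = ṁ·Δh = 137.9 kg/min × -622.78 kJ/kg = -85882 kJ/min
|Q| = 1431.4 kW = 1.4314 MW

Q_c = 1.43 MW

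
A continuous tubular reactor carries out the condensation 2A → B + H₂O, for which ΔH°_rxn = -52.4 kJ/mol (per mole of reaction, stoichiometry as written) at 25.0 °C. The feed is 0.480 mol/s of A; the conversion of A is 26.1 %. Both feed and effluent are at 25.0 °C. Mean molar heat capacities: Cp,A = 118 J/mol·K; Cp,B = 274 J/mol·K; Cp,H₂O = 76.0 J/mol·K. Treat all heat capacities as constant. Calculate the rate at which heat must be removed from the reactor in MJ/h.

Extent of reaction ξ = 0.261 × 0.480 / 2 = 0.06264 mol/s
Reaction term: ξ·ΔH°_rxn = 0.06264 × -52.4 = -3.2823 kJ/s
Q = ΔH = -3.2823 kJ/s = -3.2823 kW
Heat removed = 11.816 MJ/h

Q_out = 11.8 MJ/h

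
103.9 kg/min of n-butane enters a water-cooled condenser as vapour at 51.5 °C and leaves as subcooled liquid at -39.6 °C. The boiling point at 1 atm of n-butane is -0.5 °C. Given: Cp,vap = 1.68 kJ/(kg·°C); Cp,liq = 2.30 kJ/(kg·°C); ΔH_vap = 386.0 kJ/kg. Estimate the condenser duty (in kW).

vapour 51.5→-0.5 °C: -87.36 kJ/kg
condensation at -0.5 °C: -386 kJ/kg
liquid -0.5→-39.6 °C: -89.93 kJ/kg
Δh = -87.36 + -386 + -89.93 = -563.29 kJ/kg
Q = ṁ·Δh = 103.9 kg/min × -563.29 kJ/kg = -58526 kJ/min
|Q| = 975.43 kW

Q_c = 975 kW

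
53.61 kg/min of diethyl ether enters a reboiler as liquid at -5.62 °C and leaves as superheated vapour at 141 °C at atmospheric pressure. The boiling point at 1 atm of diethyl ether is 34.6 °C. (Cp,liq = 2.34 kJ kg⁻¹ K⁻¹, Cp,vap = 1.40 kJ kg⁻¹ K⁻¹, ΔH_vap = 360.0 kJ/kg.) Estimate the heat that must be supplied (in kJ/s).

liquid -5.62→34.6 °C: 94.115 kJ/kg
vaporisation at 34.6 °C: 360 kJ/kg
vapour 34.6→141 °C: 148.96 kJ/kg
Δh = 94.115 + 360 + 148.96 = 603.07 kJ/kg
Q = ṁ·Δh = 53.61 kg/min × 603.07 kJ/kg = 32331 kJ/min
|Q| = 538.85 kW

Q = 539 kJ/s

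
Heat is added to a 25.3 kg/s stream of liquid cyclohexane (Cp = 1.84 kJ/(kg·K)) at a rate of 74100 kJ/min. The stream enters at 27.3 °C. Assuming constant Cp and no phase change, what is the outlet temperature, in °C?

Q = 74100 kJ/min = 1235 kJ/s
ΔT = Q/(ṁ·Cp) = 1235/(25.3×1.84) = 26.529 K
T_out = 27.3 + 26.529 = 53.829 °C

T_out = 53.8 °C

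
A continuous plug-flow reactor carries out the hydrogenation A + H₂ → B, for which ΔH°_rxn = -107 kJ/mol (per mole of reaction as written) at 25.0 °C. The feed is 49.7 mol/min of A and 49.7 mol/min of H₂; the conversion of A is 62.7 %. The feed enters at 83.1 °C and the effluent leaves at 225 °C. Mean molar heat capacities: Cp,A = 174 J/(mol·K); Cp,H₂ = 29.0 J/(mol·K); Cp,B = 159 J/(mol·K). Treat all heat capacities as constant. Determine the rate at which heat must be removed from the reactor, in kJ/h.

Extent of reaction ξ = 0.627 × 49.7 = 31.162 mol/min
Reaction term: ξ·ΔH°_rxn = 31.162 × -107 = -3334.3 kJ/min
Sensible, feed 83.1→25 °C: -586.18 kJ/min
Outlet flows (mol/min): A 18.538, H₂ 18.538, B 31.162
Sensible, products 25→225 °C: 1743.6 kJ/min
Q = ΔH = -2176.9 kJ/min = -36.282 kW
Heat removed = 130610 kJ/h

Q_out = 131000 kJ/h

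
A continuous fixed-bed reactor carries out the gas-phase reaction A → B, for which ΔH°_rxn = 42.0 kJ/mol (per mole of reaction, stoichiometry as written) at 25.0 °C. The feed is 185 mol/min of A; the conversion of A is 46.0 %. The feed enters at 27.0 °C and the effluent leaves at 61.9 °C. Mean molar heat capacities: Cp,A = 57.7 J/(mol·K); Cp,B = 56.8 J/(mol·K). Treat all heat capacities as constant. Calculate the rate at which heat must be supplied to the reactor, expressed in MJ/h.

Q_in = 237 MJ/h

Extent of reaction ξ = 0.460 × 185 = 85.1 mol/min
Reaction term: ξ·ΔH°_rxn = 85.1 × 42.0 = 3574.2 kJ/min
Sensible, feed 27.0→25 °C: -21.349 kJ/min
Outlet flows (mol/min): A 99.9, B 85.1
Sensible, products 25→61.9 °C: 391.06 kJ/min
Q = ΔH = 3943.9 kJ/min = 65.732 kW
Heat supplied = 236.63 MJ/h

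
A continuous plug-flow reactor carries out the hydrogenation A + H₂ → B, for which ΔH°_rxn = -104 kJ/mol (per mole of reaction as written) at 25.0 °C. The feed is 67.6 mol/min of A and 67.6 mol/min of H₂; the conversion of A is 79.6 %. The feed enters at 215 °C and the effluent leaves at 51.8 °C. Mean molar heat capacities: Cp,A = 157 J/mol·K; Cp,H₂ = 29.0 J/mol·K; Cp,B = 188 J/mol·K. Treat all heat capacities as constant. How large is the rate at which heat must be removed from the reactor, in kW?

Extent of reaction ξ = 0.796 × 67.6 = 53.81 mol/min
Reaction term: ξ·ΔH°_rxn = 53.81 × -104 = -5596.2 kJ/min
Sensible, feed 215→25 °C: -2389 kJ/min
Outlet flows (mol/min): A 13.79, H₂ 13.79, B 53.81
Sensible, products 25→51.8 °C: 339.86 kJ/min
Q = ΔH = -7645.3 kJ/min = -127.42 kW
Heat removed = 127.42 kW

Q_out = 127 kW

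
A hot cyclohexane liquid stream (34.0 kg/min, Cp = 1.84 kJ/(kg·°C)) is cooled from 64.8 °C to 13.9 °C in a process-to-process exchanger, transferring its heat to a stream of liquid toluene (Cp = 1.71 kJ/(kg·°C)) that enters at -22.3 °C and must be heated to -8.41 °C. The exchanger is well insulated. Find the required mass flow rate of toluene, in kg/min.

Heat released by hot stream: Q = 34.0 × 1.84 × (64.8 − 13.9) = 3184.3 kJ/min
Energy balance on cold side (adiabatic exchanger): Q = ṁ_c·Cp_c·(T_c,out − T_c,in)
ṁ_c = 3184.3 / [1.71 × (-8.41 − -22.3)] = 134.07 kg/min

ṁ_c = 134 kg/min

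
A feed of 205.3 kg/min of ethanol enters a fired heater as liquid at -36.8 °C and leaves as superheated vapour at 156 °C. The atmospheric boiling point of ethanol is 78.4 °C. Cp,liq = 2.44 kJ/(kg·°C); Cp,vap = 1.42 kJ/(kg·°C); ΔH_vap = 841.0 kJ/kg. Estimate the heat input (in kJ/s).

liquid -36.8→78.4 °C: 281.09 kJ/kg
vaporisation at 78.4 °C: 841 kJ/kg
vapour 78.4→156 °C: 110.19 kJ/kg
Δh = 281.09 + 841 + 110.19 = 1232.3 kJ/kg
Q = ṁ·Δh = 205.3 kg/min × 1232.3 kJ/kg = 252990 kJ/min
|Q| = 4216.5 kW

Q = 4220 kJ/s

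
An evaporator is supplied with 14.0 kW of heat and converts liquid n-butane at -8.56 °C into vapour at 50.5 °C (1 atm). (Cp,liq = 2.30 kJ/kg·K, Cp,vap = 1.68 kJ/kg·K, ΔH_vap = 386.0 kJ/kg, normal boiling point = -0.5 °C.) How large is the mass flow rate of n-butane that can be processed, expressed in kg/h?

ṁ = 103 kg/h

Δh = 2.30×(-0.5−-8.56) + 386.0 + 1.68×(50.5−-0.5) = 490.22 kJ/kg
Q = 14.0 kW = 14 kJ/s = 50400 kJ/h
ṁ = Q/Δh = 50400 / 490.22 = 102.81 kg/h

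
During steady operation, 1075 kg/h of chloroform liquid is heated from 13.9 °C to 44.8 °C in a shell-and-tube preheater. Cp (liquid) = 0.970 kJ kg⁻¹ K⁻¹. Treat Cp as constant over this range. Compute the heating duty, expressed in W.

Q = ṁ·Cp·ΔT = 1075 × 0.970 × (44.8 − 13.9) = 32221 kJ/h
Converting: 32221 / 3600 s = 8.9503 kW
Heating duty = 8950.3 W

Q = 8950 W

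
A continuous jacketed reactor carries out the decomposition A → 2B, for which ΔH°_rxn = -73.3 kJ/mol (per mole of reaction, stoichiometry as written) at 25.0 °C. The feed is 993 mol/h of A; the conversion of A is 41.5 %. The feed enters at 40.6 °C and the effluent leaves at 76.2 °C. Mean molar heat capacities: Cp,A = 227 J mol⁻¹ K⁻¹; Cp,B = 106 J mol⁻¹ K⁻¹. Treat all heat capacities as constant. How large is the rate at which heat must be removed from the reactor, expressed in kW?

Extent of reaction ξ = 0.415 × 993 = 412.09 mol/h
Reaction term: ξ·ΔH°_rxn = 412.09 × -73.3 = -30207 kJ/h
Sensible, feed 40.6→25 °C: -3516.4 kJ/h
Outlet flows (mol/h): A 580.9, B 824.19
Sensible, products 25→76.2 °C: 11225 kJ/h
Q = ΔH = -22498 kJ/h = -6.2496 kW
Heat removed = 6.2496 kW

Q_out = 6.25 kW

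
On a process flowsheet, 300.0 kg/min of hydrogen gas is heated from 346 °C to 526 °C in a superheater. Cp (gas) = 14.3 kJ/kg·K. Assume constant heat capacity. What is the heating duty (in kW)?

Q = 12900 kW

Q = ṁ·Cp·ΔT = 300.0 × 14.3 × (526 − 346) = 772200 kJ/min
Converting: 772200 / 60 s = 12870 kW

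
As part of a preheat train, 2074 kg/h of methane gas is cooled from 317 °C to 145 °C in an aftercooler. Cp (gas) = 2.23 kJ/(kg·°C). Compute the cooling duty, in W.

Q_c = 221000 W

Q = ṁ·Cp·ΔT = 2074 × 2.23 × (145 − 317) = -795500 kJ/h
Converting: 795500 / 3600 s = 220.97 kW
Cooling duty = 220970 W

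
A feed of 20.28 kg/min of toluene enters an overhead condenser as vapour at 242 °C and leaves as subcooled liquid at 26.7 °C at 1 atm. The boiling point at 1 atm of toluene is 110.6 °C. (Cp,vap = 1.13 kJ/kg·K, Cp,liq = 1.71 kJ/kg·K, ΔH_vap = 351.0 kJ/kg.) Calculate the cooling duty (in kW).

Q_c = 217 kW

vapour 242→110.6 °C: -148.48 kJ/kg
condensation at 110.6 °C: -351 kJ/kg
liquid 110.6→26.7 °C: -143.47 kJ/kg
Δh = -148.48 + -351 + -143.47 = -642.95 kJ/kg
Q = ṁ·Δh = 20.28 kg/min × -642.95 kJ/kg = -13039 kJ/min
|Q| = 217.32 kW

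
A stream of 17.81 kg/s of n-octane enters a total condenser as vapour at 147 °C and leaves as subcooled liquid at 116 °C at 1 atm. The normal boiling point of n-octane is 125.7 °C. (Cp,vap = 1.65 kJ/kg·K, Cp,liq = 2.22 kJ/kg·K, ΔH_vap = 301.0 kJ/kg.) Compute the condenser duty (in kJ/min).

Q_c = 382000 kJ/min

vapour 147→125.7 °C: -35.145 kJ/kg
condensation at 125.7 °C: -301 kJ/kg
liquid 125.7→116 °C: -21.534 kJ/kg
Δh = -35.145 + -301 + -21.534 = -357.68 kJ/kg
Q = ṁ·Δh = 17.81 kg/s × -357.68 kJ/kg = -6370.3 kJ/s
|Q| = 6370.3 kW = 382220 kJ/min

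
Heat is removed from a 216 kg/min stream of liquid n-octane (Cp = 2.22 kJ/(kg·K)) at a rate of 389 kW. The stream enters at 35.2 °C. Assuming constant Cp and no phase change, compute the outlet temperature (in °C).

Q = 389 kW = 23340 kJ/min
ΔT = Q/(ṁ·Cp) = 23340/(216×2.22) = 48.674 K
T_out = 35.2 − 48.674 = -13.474 °C

T_out = -13.5 °C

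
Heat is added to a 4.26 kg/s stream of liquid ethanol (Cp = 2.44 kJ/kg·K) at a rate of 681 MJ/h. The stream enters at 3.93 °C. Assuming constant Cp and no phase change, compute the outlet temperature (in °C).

Q = 681 MJ/h = 189.17 kJ/s
ΔT = Q/(ṁ·Cp) = 189.17/(4.26×2.44) = 18.199 K
T_out = 3.93 + 18.199 = 22.129 °C

T_out = 22.1 °C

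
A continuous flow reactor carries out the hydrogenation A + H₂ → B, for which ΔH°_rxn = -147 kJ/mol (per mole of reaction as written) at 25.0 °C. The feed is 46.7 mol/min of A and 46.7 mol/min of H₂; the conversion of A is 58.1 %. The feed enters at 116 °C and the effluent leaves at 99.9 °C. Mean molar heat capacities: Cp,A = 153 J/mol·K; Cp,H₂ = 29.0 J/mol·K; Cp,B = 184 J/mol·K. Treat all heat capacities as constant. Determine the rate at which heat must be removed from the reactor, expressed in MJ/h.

Extent of reaction ξ = 0.581 × 46.7 = 27.133 mol/min
Reaction term: ξ·ΔH°_rxn = 27.133 × -147 = -3988.5 kJ/min
Sensible, feed 116→25 °C: -773.45 kJ/min
Outlet flows (mol/min): A 19.567, H₂ 19.567, B 27.133
Sensible, products 25→99.9 °C: 640.67 kJ/min
Q = ΔH = -4121.3 kJ/min = -68.688 kW
Heat removed = 247.28 MJ/h

Q_out = 247 MJ/h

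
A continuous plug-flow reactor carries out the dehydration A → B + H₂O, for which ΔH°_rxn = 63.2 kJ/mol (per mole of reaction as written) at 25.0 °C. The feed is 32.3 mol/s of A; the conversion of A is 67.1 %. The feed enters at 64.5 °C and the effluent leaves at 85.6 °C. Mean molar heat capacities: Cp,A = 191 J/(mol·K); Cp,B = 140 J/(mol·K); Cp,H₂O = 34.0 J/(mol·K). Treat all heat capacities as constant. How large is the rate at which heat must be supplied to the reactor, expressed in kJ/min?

Extent of reaction ξ = 0.671 × 32.3 = 21.673 mol/s
Reaction term: ξ·ΔH°_rxn = 21.673 × 63.2 = 1369.8 kJ/s
Sensible, feed 64.5→25 °C: -243.69 kJ/s
Outlet flows (mol/s): A 10.627, B 21.673, H₂O 21.673
Sensible, products 25→85.6 °C: 351.53 kJ/s
Q = ΔH = 1477.6 kJ/s = 1477.6 kW
Heat supplied = 88656 kJ/min

Q_in = 88700 kJ/min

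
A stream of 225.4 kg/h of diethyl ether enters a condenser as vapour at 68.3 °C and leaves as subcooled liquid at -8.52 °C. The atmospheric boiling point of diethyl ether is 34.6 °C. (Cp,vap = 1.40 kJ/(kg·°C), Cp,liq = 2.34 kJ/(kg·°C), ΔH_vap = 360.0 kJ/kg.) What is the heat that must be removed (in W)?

Q_c = 31800 W

vapour 68.3→34.6 °C: -47.18 kJ/kg
condensation at 34.6 °C: -360 kJ/kg
liquid 34.6→-8.52 °C: -100.9 kJ/kg
Δh = -47.18 + -360 + -100.9 = -508.08 kJ/kg
Q = ṁ·Δh = 225.4 kg/h × -508.08 kJ/kg = -114520 kJ/h
|Q| = 31.812 kW = 31812 W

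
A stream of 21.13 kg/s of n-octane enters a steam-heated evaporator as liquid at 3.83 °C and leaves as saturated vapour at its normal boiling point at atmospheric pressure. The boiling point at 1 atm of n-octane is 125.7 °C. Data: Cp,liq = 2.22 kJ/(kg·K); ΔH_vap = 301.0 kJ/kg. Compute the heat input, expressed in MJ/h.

Q = 43500 MJ/h

liquid 3.83→125.7 °C: 270.55 kJ/kg
vaporisation at 125.7 °C: 301 kJ/kg
Δh = 270.55 + 301 = 571.55 kJ/kg
Q = ṁ·Δh = 21.13 kg/s × 571.55 kJ/kg = 12077 kJ/s
|Q| = 12077 kW = 43477 MJ/h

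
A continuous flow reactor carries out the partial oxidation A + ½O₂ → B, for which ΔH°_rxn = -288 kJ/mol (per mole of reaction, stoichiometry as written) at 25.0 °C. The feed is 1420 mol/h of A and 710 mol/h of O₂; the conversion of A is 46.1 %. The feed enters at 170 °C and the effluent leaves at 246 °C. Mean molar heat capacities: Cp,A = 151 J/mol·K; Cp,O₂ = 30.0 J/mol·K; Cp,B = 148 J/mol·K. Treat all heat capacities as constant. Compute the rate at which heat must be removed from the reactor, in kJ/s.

Extent of reaction ξ = 0.461 × 1420 = 654.62 mol/h
Reaction term: ξ·ΔH°_rxn = 654.62 × -288 = -188530 kJ/h
Sensible, feed 170→25 °C: -34179 kJ/h
Outlet flows (mol/h): A 765.38, O₂ 382.69, B 654.62
Sensible, products 25→246 °C: 49490 kJ/h
Q = ΔH = -173220 kJ/h = -48.117 kW
Heat removed = 48.117 kJ/s

Q_out = 48.1 kJ/s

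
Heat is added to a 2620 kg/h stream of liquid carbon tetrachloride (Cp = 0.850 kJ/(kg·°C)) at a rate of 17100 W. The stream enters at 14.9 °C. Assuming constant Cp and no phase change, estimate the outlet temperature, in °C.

Q = 17100 W = 61560 kJ/h
ΔT = Q/(ṁ·Cp) = 61560/(2620×0.850) = 27.643 K
T_out = 14.9 + 27.643 = 42.543 °C

T_out = 42.5 °C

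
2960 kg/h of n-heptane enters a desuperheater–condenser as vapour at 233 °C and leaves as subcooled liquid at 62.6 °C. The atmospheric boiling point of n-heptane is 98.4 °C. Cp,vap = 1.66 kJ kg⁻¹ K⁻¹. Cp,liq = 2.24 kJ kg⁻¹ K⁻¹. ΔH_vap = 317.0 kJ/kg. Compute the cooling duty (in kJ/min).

vapour 233→98.4 °C: -223.44 kJ/kg
condensation at 98.4 °C: -317 kJ/kg
liquid 98.4→62.6 °C: -80.192 kJ/kg
Δh = -223.44 + -317 + -80.192 = -620.63 kJ/kg
Q = ṁ·Δh = 2960 kg/h × -620.63 kJ/kg = -1.8371e+06 kJ/h
|Q| = 510.29 kW = 30618 kJ/min

Q_c = 30600 kJ/min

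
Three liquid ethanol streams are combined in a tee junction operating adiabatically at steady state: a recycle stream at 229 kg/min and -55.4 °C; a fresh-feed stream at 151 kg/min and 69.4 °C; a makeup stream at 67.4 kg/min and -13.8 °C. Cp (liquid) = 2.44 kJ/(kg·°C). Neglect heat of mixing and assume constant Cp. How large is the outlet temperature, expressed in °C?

T_out = -7.01 °C

Adiabatic, steady state ⇒ Σ ṁᵢCp,ᵢ(T_out − Tᵢ) = 0
T_out = Σ ṁᵢCp,ᵢTᵢ / Σ ṁᵢCp,ᵢ
      = -7655.1 / 1091.7 = -7.0123 °C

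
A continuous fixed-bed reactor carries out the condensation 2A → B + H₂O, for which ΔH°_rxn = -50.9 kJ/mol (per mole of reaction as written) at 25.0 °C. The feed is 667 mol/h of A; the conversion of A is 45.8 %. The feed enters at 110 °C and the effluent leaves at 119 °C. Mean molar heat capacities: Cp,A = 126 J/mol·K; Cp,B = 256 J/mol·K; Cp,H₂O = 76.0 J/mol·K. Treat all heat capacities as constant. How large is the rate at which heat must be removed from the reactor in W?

Extent of reaction ξ = 0.458 × 667 / 2 = 152.74 mol/h
Reaction term: ξ·ΔH°_rxn = 152.74 × -50.9 = -7774.6 kJ/h
Sensible, feed 110→25 °C: -7143.6 kJ/h
Outlet flows (mol/h): A 361.51, B 152.74, H₂O 152.74
Sensible, products 25→119 °C: 9048.6 kJ/h
Q = ΔH = -5869.6 kJ/h = -1.6304 kW
Heat removed = 1630.4 W

Q_out = 1630 W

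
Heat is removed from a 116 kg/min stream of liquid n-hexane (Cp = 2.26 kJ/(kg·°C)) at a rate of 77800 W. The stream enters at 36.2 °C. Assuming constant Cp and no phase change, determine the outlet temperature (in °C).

Q = 77800 W = 4668 kJ/min
ΔT = Q/(ṁ·Cp) = 4668/(116×2.26) = 17.806 K
T_out = 36.2 − 17.806 = 18.394 °C

T_out = 18.4 °C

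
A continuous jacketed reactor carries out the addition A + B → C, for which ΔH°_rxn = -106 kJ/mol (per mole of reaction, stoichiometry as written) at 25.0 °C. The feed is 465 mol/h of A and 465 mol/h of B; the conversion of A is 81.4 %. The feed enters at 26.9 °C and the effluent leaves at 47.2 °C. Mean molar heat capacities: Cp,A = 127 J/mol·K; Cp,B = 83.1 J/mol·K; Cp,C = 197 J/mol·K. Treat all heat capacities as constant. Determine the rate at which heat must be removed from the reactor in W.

Extent of reaction ξ = 0.814 × 465 = 378.51 mol/h
Reaction term: ξ·ΔH°_rxn = 378.51 × -106 = -40122 kJ/h
Sensible, feed 26.9→25 °C: -185.62 kJ/h
Outlet flows (mol/h): A 86.49, B 86.49, C 378.51
Sensible, products 25→47.2 °C: 2058.8 kJ/h
Q = ΔH = -38249 kJ/h = -10.625 kW
Heat removed = 10625 W

Q_out = 10600 W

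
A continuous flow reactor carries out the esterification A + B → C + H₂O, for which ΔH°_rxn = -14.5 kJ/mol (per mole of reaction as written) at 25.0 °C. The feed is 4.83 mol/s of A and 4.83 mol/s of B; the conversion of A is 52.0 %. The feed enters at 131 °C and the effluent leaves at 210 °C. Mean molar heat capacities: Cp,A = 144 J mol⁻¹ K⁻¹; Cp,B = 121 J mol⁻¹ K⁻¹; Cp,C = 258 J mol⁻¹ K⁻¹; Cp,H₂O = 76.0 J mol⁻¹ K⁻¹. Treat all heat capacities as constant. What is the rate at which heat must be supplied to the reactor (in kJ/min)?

Extent of reaction ξ = 0.520 × 4.83 = 2.5116 mol/s
Reaction term: ξ·ΔH°_rxn = 2.5116 × -14.5 = -36.418 kJ/s
Sensible, feed 131→25 °C: -135.67 kJ/s
Outlet flows (mol/s): A 2.3184, B 2.3184, C 2.5116, H₂O 2.5116
Sensible, products 25→210 °C: 268.85 kJ/s
Q = ΔH = 96.758 kJ/s = 96.758 kW
Heat supplied = 5805.5 kJ/min

Q_in = 5810 kJ/min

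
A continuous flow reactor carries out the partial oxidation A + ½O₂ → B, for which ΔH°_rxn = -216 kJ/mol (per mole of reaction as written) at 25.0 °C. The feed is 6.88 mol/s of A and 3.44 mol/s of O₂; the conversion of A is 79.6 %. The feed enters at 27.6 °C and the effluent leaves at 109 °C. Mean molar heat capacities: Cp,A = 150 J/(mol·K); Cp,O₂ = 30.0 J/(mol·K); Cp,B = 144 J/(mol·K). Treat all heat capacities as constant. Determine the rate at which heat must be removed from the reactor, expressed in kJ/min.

Extent of reaction ξ = 0.796 × 6.88 = 5.4765 mol/s
Reaction term: ξ·ΔH°_rxn = 5.4765 × -216 = -1182.9 kJ/s
Sensible, feed 27.6→25 °C: -2.9515 kJ/s
Outlet flows (mol/s): A 1.4035, O₂ 0.70176, B 5.4765
Sensible, products 25→109 °C: 85.696 kJ/s
Q = ΔH = -1100.2 kJ/s = -1100.2 kW
Heat removed = 66010 kJ/min

Q_out = 66000 kJ/min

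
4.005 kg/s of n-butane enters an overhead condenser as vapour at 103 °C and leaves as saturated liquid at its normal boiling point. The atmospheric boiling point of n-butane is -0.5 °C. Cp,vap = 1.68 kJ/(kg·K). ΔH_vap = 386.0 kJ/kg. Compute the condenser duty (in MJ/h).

vapour 103→-0.5 °C: -173.88 kJ/kg
condensation at -0.5 °C: -386 kJ/kg
Δh = -173.88 + -386 = -559.88 kJ/kg
Q = ṁ·Δh = 4.005 kg/s × -559.88 kJ/kg = -2242.3 kJ/s
|Q| = 2242.3 kW = 8072.3 MJ/h

Q_c = 8070 MJ/h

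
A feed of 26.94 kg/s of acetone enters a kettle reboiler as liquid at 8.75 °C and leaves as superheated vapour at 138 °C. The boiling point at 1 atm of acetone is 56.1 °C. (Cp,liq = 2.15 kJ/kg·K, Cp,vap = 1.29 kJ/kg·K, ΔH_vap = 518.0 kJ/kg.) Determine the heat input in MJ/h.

liquid 8.75→56.1 °C: 101.8 kJ/kg
vaporisation at 56.1 °C: 518 kJ/kg
vapour 56.1→138 °C: 105.65 kJ/kg
Δh = 101.8 + 518 + 105.65 = 725.45 kJ/kg
Q = ṁ·Δh = 26.94 kg/s × 725.45 kJ/kg = 19544 kJ/s
|Q| = 19544 kW = 70357 MJ/h

Q = 70400 MJ/h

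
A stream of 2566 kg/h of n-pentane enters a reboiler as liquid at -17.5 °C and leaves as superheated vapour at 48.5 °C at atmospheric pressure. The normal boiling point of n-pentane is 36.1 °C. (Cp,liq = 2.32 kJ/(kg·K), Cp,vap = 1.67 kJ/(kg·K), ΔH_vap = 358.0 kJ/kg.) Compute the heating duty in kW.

liquid -17.5→36.1 °C: 124.35 kJ/kg
vaporisation at 36.1 °C: 358 kJ/kg
vapour 36.1→48.5 °C: 20.708 kJ/kg
Δh = 124.35 + 358 + 20.708 = 503.06 kJ/kg
Q = ṁ·Δh = 2566 kg/h × 503.06 kJ/kg = 1.2909e+06 kJ/h
|Q| = 358.57 kW

Q = 359 kW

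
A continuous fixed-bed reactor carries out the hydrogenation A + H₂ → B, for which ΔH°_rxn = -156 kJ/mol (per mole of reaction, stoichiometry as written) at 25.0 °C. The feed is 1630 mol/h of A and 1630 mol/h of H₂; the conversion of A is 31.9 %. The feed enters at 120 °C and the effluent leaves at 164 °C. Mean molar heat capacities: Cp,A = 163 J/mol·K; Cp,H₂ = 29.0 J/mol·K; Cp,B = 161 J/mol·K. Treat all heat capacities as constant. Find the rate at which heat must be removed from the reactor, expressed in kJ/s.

Extent of reaction ξ = 0.319 × 1630 = 519.97 mol/h
Reaction term: ξ·ΔH°_rxn = 519.97 × -156 = -81115 kJ/h
Sensible, feed 120→25 °C: -29731 kJ/h
Outlet flows (mol/h): A 1110, H₂ 1110, B 519.97
Sensible, products 25→164 °C: 41261 kJ/h
Q = ΔH = -69586 kJ/h = -19.329 kW
Heat removed = 19.329 kJ/s

Q_out = 19.3 kJ/s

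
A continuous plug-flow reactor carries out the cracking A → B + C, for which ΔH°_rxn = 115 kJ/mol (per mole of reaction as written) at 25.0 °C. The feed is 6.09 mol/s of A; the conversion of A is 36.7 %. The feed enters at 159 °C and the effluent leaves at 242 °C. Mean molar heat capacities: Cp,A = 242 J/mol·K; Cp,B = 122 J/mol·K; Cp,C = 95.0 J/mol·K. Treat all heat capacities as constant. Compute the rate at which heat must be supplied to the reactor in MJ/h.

Extent of reaction ξ = 0.367 × 6.09 = 2.235 mol/s
Reaction term: ξ·ΔH°_rxn = 2.235 × 115 = 257.03 kJ/s
Sensible, feed 159→25 °C: -197.49 kJ/s
Outlet flows (mol/s): A 3.855, B 2.235, C 2.235
Sensible, products 25→242 °C: 307.69 kJ/s
Q = ΔH = 367.23 kJ/s = 367.23 kW
Heat supplied = 1322 MJ/h

Q_in = 1320 MJ/h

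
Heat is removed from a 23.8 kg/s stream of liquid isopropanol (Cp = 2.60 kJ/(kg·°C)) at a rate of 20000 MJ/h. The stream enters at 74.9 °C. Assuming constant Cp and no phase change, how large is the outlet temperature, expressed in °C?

Q = 20000 MJ/h = 5555.6 kJ/s
ΔT = Q/(ṁ·Cp) = 5555.6/(23.8×2.60) = 89.78 K
T_out = 74.9 − 89.78 = -14.88 °C

T_out = -14.9 °C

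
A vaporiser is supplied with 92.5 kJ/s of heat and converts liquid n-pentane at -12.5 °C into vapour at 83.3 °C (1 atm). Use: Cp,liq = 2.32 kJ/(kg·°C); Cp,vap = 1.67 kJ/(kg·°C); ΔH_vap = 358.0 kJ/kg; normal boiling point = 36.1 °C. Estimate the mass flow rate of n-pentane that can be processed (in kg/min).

Δh = 2.32×(36.1−-12.5) + 358.0 + 1.67×(83.3−36.1) = 549.58 kJ/kg
Q = 92.5 kJ/s = 92.5 kJ/s = 5550 kJ/min
ṁ = Q/Δh = 5550 / 549.58 = 10.099 kg/min

ṁ = 10.1 kg/min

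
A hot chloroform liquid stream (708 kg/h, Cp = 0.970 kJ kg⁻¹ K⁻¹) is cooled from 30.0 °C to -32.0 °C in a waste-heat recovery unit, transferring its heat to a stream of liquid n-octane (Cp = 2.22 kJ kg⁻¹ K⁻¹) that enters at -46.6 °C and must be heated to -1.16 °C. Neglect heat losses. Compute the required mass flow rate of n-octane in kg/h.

Heat released by hot stream: Q = 708 × 0.970 × (30.0 − -32.0) = 42579 kJ/h
Energy balance on cold side (adiabatic exchanger): Q = ṁ_c·Cp_c·(T_c,out − T_c,in)
ṁ_c = 42579 / [2.22 × (-1.16 − -46.6)] = 422.09 kg/h

ṁ_c = 422 kg/h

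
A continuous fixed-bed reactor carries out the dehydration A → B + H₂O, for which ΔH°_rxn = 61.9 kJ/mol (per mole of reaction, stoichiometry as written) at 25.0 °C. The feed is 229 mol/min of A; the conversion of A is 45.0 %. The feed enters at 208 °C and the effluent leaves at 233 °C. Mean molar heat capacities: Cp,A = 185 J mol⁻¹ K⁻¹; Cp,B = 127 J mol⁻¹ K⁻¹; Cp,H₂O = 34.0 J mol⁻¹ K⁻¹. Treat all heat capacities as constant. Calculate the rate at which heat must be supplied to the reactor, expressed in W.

Extent of reaction ξ = 0.450 × 229 = 103.05 mol/min
Reaction term: ξ·ΔH°_rxn = 103.05 × 61.9 = 6378.8 kJ/min
Sensible, feed 208→25 °C: -7752.8 kJ/min
Outlet flows (mol/min): A 125.95, B 103.05, H₂O 103.05
Sensible, products 25→233 °C: 8297.5 kJ/min
Q = ΔH = 6923.5 kJ/min = 115.39 kW
Heat supplied = 115390 W

Q_in = 115000 W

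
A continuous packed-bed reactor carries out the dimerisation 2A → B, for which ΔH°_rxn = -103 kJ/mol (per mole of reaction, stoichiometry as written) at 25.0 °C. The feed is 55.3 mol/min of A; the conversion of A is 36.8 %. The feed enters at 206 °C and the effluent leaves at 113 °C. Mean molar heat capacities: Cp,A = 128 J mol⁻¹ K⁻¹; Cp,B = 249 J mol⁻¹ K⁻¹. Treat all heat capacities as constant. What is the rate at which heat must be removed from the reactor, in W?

Q_out = 28500 W

Extent of reaction ξ = 0.368 × 55.3 / 2 = 10.175 mol/min
Reaction term: ξ·ΔH°_rxn = 10.175 × -103 = -1048 kJ/min
Sensible, feed 206→25 °C: -1281.2 kJ/min
Outlet flows (mol/min): A 34.95, B 10.175
Sensible, products 25→113 °C: 616.63 kJ/min
Q = ΔH = -1712.6 kJ/min = -28.543 kW
Heat removed = 28543 W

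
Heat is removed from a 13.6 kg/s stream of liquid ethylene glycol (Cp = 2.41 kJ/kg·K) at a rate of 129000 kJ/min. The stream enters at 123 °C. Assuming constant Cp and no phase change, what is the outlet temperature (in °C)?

T_out = 57.4 °C

Q = 129000 kJ/min = 2150 kJ/s
ΔT = Q/(ṁ·Cp) = 2150/(13.6×2.41) = 65.597 K
T_out = 123 − 65.597 = 57.403 °C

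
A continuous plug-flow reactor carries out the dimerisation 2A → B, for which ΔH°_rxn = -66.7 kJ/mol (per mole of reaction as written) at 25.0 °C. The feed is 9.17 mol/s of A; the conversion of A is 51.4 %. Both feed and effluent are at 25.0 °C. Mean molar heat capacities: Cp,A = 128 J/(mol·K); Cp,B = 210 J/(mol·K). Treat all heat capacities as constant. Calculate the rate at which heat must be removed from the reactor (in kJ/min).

Extent of reaction ξ = 0.514 × 9.17 / 2 = 2.3567 mol/s
Reaction term: ξ·ΔH°_rxn = 2.3567 × -66.7 = -157.19 kJ/s
Q = ΔH = -157.19 kJ/s = -157.19 kW
Heat removed = 9431.5 kJ/min

Q_out = 9430 kJ/min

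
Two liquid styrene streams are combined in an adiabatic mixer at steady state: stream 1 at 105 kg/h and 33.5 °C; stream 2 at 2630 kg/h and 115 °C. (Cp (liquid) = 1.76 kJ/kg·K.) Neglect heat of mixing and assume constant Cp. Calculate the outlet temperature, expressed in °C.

Energy balance with Q = 0: Σ ṁᵢCp,ᵢ(T_out − Tᵢ) = 0
Σ ṁᵢCp,ᵢTᵢ = 105×1.76×33.5 + 2630×1.76×115 = 538500
Σ ṁᵢCp,ᵢ = 105×1.76 + 2630×1.76 = 4813.6
T_out = 538500 / 4813.6 = 111.87 °C

T_out = 112 °C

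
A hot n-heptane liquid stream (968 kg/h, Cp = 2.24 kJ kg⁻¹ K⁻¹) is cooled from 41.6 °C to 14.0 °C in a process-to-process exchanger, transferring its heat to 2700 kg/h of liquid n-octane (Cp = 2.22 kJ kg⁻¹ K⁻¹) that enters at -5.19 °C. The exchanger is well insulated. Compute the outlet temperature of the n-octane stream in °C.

Heat released by hot stream: Q = 968 × 2.24 × (41.6 − 14.0) = 59846 kJ/h
Energy balance on cold side (adiabatic exchanger): Q = ṁ_c·Cp_c·(T_c,out − T_c,in)
T_c,out = -5.19 + 59846/(2700 × 2.22) = 4.7943 °C

T_c,out = 4.79 °C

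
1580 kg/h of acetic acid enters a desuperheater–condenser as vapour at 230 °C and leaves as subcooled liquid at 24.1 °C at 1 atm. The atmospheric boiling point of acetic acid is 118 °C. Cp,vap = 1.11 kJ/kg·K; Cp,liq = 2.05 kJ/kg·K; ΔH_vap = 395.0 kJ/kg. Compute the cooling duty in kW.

Q_c = 312 kW

vapour 230→118 °C: -124.32 kJ/kg
condensation at 118 °C: -395 kJ/kg
liquid 118→24.1 °C: -192.5 kJ/kg
Δh = -124.32 + -395 + -192.5 = -711.82 kJ/kg
Q = ṁ·Δh = 1580 kg/h × -711.82 kJ/kg = -1.1247e+06 kJ/h
|Q| = 312.41 kW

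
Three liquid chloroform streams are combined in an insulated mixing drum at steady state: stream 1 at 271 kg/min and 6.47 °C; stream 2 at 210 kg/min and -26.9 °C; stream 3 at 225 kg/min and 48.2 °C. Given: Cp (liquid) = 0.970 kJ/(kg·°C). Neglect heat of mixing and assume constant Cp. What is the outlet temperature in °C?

No heat crosses the boundary, so H_out = H_in.
Σ ṁᵢCp,ᵢTᵢ = 271×0.970×6.47 + 210×0.970×-26.9 + 225×0.970×48.2 = 6740.9
Σ ṁᵢCp,ᵢ = 271×0.970 + 210×0.970 + 225×0.970 = 684.82
T_out = 6740.9 / 684.82 = 9.8433 °C

T_out = 9.84 °C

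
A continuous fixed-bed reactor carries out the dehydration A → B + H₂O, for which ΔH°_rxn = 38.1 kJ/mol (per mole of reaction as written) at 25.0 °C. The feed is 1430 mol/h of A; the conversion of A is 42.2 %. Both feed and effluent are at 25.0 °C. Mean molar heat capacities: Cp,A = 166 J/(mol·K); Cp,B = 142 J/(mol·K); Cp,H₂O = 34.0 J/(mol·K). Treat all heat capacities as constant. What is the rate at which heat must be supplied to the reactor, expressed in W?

Q_in = 6390 W

Extent of reaction ξ = 0.422 × 1430 = 603.46 mol/h
Reaction term: ξ·ΔH°_rxn = 603.46 × 38.1 = 22992 kJ/h
Q = ΔH = 22992 kJ/h = 6.3866 kW
Heat supplied = 6386.6 W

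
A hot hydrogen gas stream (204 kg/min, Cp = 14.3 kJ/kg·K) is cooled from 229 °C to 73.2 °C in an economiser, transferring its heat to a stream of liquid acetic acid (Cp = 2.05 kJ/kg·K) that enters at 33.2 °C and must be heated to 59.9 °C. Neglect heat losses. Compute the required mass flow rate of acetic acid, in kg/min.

ṁ_c = 8300 kg/min

Heat released by hot stream: Q = 204 × 14.3 × (229 − 73.2) = 454500 kJ/min
Energy balance on cold side (adiabatic exchanger): Q = ṁ_c·Cp_c·(T_c,out − T_c,in)
ṁ_c = 454500 / [2.05 × (59.9 − 33.2)] = 8303.6 kg/min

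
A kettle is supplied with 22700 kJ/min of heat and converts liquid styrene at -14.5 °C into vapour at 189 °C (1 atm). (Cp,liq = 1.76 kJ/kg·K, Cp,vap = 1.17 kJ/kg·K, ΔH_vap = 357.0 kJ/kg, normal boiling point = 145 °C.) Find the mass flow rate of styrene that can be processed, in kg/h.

ṁ = 1980 kg/h

Δh = 1.76×(145−-14.5) + 357.0 + 1.17×(189−145) = 689.2 kJ/kg
Q = 22700 kJ/min = 378.33 kJ/s = 1.362e+06 kJ/h
ṁ = Q/Δh = 1.362e+06 / 689.2 = 1976.2 kg/h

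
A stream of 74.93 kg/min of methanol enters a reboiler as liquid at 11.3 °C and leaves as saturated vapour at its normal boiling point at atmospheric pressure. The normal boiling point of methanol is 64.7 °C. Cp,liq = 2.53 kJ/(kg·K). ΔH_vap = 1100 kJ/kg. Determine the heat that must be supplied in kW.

Q = 1540 kW

liquid 11.3→64.7 °C: 135.1 kJ/kg
vaporisation at 64.7 °C: 1100 kJ/kg
Δh = 135.1 + 1100 = 1235.1 kJ/kg
Q = ṁ·Δh = 74.93 kg/min × 1235.1 kJ/kg = 92546 kJ/min
|Q| = 1542.4 kW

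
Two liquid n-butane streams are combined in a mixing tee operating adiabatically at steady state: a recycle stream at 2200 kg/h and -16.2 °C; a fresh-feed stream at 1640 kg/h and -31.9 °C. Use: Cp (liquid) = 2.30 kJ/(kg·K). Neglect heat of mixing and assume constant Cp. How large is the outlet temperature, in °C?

No heat crosses the boundary, so H_out = H_in.
Σ ṁᵢCp,ᵢTᵢ = 2200×2.30×-16.2 + 1640×2.30×-31.9 = -202300
Σ ṁᵢCp,ᵢ = 2200×2.30 + 1640×2.30 = 8832
T_out = -202300 / 8832 = -22.905 °C

T_out = -22.9 °C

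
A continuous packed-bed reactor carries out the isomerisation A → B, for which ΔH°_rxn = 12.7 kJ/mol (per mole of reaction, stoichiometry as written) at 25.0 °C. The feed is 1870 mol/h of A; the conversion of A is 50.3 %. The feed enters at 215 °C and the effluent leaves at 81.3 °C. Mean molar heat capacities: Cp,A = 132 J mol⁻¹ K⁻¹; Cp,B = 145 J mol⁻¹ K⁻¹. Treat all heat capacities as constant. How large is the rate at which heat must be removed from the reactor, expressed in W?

Q_out = 5660 W

Extent of reaction ξ = 0.503 × 1870 = 940.61 mol/h
Reaction term: ξ·ΔH°_rxn = 940.61 × 12.7 = 11946 kJ/h
Sensible, feed 215→25 °C: -46900 kJ/h
Outlet flows (mol/h): A 929.39, B 940.61
Sensible, products 25→81.3 °C: 14586 kJ/h
Q = ΔH = -20368 kJ/h = -5.6579 kW
Heat removed = 5657.9 W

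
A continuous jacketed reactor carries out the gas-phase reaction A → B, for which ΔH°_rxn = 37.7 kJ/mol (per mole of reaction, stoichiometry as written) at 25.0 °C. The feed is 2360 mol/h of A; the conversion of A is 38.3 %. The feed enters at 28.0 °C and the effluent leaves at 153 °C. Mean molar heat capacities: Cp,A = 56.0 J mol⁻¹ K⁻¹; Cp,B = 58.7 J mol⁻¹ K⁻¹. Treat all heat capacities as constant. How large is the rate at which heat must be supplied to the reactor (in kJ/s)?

Extent of reaction ξ = 0.383 × 2360 = 903.88 mol/h
Reaction term: ξ·ΔH°_rxn = 903.88 × 37.7 = 34076 kJ/h
Sensible, feed 28.0→25 °C: -396.48 kJ/h
Outlet flows (mol/h): A 1456.1, B 903.88
Sensible, products 25→153 °C: 17229 kJ/h
Q = ΔH = 50909 kJ/h = 14.141 kW
Heat supplied = 14.141 kJ/s

Q_in = 14.1 kJ/s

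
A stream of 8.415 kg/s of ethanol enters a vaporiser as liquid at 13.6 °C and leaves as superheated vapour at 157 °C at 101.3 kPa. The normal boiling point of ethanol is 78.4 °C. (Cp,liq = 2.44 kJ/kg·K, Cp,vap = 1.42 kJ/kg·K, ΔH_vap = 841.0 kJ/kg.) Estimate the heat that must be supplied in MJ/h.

liquid 13.6→78.4 °C: 158.11 kJ/kg
vaporisation at 78.4 °C: 841 kJ/kg
vapour 78.4→157 °C: 111.61 kJ/kg
Δh = 158.11 + 841 + 111.61 = 1110.7 kJ/kg
Q = ṁ·Δh = 8.415 kg/s × 1110.7 kJ/kg = 9346.7 kJ/s
|Q| = 9346.7 kW = 33648 MJ/h

Q = 33600 MJ/h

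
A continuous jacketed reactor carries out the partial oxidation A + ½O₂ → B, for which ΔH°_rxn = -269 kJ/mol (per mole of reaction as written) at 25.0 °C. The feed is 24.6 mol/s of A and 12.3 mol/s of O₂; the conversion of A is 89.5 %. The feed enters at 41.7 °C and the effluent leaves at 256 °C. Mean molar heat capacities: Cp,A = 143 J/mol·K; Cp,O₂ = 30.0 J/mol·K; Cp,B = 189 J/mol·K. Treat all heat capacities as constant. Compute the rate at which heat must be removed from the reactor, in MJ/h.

Extent of reaction ξ = 0.895 × 24.6 = 22.017 mol/s
Reaction term: ξ·ΔH°_rxn = 22.017 × -269 = -5922.6 kJ/s
Sensible, feed 41.7→25 °C: -64.91 kJ/s
Outlet flows (mol/s): A 2.583, O₂ 1.2915, B 22.017
Sensible, products 25→256 °C: 1055.5 kJ/s
Q = ΔH = -4932 kJ/s = -4932 kW
Heat removed = 17755 MJ/h

Q_out = 17800 MJ/h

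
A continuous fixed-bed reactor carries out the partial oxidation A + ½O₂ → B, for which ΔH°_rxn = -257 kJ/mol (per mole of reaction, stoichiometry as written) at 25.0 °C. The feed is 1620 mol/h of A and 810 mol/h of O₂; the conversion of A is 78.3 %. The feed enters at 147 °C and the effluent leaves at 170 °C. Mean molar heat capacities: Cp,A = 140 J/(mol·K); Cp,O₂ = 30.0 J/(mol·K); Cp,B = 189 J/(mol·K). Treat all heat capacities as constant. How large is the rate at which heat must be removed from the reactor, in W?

Q_out = 87200 W

Extent of reaction ξ = 0.783 × 1620 = 1268.5 mol/h
Reaction term: ξ·ΔH°_rxn = 1268.5 × -257 = -325990 kJ/h
Sensible, feed 147→25 °C: -30634 kJ/h
Outlet flows (mol/h): A 351.54, O₂ 175.77, B 1268.5
Sensible, products 25→170 °C: 42663 kJ/h
Q = ΔH = -313970 kJ/h = -87.213 kW
Heat removed = 87213 W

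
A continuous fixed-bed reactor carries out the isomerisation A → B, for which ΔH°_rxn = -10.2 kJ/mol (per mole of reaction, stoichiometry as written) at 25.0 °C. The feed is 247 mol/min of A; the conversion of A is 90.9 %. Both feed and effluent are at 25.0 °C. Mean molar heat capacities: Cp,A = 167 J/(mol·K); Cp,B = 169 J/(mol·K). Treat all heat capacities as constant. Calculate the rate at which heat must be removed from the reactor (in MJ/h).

Q_out = 137 MJ/h

Extent of reaction ξ = 0.909 × 247 = 224.52 mol/min
Reaction term: ξ·ΔH°_rxn = 224.52 × -10.2 = -2290.1 kJ/min
Q = ΔH = -2290.1 kJ/min = -38.169 kW
Heat removed = 137.41 MJ/h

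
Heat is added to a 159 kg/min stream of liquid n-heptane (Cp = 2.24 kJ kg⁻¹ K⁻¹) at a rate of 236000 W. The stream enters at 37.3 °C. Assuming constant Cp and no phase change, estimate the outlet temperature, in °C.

Q = 236000 W = 14160 kJ/min
ΔT = Q/(ṁ·Cp) = 14160/(159×2.24) = 39.757 K
T_out = 37.3 + 39.757 = 77.057 °C

T_out = 77.1 °C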